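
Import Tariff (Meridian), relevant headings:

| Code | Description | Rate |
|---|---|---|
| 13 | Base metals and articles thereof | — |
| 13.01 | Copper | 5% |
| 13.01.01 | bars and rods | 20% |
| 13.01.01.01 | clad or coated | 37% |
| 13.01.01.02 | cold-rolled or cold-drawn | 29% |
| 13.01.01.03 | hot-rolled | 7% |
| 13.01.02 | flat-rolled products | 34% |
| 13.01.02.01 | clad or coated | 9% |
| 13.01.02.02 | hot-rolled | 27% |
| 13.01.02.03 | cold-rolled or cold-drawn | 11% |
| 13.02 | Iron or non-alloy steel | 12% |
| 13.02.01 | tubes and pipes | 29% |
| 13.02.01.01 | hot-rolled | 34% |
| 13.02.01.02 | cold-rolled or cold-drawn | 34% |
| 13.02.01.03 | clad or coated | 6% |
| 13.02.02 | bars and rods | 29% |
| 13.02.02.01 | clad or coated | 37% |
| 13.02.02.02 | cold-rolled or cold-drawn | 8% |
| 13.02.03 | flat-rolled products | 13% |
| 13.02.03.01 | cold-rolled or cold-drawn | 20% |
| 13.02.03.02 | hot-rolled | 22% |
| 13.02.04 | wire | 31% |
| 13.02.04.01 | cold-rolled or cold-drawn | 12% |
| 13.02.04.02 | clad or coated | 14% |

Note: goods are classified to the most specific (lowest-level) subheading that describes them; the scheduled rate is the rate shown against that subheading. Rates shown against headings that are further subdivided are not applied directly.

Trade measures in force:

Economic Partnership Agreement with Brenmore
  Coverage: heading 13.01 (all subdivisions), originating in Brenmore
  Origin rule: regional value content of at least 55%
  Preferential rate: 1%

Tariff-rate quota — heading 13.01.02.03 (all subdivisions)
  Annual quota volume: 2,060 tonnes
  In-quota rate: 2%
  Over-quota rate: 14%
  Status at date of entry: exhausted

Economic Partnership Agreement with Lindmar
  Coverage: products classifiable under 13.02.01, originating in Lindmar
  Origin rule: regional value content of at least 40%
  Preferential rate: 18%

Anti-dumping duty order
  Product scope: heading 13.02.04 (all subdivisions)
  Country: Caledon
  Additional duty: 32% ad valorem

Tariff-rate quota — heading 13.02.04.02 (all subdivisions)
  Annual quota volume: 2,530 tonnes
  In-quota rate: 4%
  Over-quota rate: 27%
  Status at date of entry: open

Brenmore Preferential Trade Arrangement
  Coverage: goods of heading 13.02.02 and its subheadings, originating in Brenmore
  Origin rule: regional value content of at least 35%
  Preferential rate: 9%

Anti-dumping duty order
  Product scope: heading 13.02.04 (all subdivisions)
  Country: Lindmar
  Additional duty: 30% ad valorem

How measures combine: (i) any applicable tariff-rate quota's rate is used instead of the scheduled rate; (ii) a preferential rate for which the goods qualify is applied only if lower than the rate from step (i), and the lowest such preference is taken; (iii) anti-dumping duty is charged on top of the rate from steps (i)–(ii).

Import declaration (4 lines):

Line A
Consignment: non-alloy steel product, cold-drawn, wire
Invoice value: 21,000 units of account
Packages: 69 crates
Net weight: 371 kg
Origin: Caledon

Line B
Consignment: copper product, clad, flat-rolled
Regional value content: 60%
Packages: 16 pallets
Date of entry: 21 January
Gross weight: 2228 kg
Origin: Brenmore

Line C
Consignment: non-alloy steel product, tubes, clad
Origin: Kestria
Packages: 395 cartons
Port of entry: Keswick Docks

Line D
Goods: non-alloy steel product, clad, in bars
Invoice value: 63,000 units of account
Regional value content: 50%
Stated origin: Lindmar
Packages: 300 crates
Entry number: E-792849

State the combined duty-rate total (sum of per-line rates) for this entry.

88%

Line A: non-alloy steel → 13.02; wire → 13.02.04; cold-drawn → 13.02.04.01. Scheduled 12%. anti-dumping (Caledon, 13.02.04): +32%; total 12% + 32% = 44%. → 44%.
Line B: copper → 13.01; flat-rolled → 13.01.02; clad → 13.01.02.01. Scheduled 9%. Brenmore agreement on 13.01: RVC ≥ 55% → 1% available; Brenmore agreement on 13.02.02: 13.01.02.01 not covered; preferential 1%. → 1%.
Line C: non-alloy steel → 13.02; tubes → 13.02.01; clad → 13.02.01.03. Scheduled 6%. No special measure applies. → 6%.
Line D: non-alloy steel → 13.02; in bars → 13.02.02; clad → 13.02.02.01. Scheduled 37%. Lindmar agreement on 13.02.01: 13.02.02.01 not covered. → 37%.
Sum: 44% + 1% + 6% + 37% = 88%.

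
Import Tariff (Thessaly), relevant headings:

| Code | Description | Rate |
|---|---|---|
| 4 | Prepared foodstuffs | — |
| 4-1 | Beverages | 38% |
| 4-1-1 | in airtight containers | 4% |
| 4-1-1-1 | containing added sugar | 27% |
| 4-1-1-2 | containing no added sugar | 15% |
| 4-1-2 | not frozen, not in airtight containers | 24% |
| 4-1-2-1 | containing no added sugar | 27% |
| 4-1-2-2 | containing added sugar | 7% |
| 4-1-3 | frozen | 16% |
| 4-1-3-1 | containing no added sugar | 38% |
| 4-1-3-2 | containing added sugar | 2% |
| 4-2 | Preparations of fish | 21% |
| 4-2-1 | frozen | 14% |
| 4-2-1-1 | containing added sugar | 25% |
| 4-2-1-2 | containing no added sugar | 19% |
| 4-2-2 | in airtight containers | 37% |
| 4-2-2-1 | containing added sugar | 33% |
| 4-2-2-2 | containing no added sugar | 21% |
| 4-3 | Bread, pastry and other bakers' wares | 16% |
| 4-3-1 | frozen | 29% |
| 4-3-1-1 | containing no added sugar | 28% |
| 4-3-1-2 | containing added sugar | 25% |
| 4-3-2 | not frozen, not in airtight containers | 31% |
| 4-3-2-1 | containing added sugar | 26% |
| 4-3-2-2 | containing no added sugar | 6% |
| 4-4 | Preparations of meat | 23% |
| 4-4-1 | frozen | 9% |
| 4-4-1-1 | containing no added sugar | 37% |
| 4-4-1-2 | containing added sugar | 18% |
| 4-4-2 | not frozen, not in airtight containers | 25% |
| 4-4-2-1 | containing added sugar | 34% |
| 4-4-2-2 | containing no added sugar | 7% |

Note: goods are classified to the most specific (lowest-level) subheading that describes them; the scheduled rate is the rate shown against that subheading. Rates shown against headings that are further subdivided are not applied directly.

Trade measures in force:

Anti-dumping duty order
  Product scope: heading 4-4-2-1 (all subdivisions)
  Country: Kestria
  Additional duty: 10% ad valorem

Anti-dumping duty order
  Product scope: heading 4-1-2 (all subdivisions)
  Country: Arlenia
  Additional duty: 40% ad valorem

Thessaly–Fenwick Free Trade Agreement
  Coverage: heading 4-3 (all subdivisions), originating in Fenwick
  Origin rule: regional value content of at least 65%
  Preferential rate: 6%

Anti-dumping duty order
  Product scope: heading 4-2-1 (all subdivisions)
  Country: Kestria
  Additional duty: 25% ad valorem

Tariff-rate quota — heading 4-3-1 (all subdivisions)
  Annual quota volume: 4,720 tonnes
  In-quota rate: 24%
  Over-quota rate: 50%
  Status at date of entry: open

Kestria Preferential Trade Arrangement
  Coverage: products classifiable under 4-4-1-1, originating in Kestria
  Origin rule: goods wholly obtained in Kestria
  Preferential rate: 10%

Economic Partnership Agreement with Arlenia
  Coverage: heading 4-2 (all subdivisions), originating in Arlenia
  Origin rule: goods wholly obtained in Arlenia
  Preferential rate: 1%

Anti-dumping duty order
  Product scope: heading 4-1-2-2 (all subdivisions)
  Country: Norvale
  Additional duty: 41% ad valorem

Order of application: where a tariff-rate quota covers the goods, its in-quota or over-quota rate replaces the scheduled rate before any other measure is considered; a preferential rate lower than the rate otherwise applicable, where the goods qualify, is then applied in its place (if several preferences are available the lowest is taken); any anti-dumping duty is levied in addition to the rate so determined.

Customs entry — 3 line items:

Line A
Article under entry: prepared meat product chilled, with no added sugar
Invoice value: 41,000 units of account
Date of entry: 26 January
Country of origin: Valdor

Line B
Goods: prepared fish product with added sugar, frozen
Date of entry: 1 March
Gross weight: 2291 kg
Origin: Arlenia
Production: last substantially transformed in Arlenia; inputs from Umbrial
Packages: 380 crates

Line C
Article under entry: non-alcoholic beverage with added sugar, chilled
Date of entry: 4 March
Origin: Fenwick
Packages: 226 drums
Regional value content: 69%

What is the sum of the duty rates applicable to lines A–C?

Line A: prepared meat product → 4-4; chilled → 4-4-2; with no added sugar → 4-4-2-2. Scheduled 7%. No special measure applies. → 7%.
Line B: prepared fish product → 4-2; frozen → 4-2-1; with added sugar → 4-2-1-1. Scheduled 25%. Arlenia agreement on 4-2: not wholly obtained. → 25%.
Line C: non-alcoholic beverage → 4-1; chilled → 4-1-2; with added sugar → 4-1-2-2. Scheduled 7%. Fenwick agreement on 4-3: 4-1-2-2 not covered. → 7%.
Sum: 7% + 25% + 7% = 39%.

39%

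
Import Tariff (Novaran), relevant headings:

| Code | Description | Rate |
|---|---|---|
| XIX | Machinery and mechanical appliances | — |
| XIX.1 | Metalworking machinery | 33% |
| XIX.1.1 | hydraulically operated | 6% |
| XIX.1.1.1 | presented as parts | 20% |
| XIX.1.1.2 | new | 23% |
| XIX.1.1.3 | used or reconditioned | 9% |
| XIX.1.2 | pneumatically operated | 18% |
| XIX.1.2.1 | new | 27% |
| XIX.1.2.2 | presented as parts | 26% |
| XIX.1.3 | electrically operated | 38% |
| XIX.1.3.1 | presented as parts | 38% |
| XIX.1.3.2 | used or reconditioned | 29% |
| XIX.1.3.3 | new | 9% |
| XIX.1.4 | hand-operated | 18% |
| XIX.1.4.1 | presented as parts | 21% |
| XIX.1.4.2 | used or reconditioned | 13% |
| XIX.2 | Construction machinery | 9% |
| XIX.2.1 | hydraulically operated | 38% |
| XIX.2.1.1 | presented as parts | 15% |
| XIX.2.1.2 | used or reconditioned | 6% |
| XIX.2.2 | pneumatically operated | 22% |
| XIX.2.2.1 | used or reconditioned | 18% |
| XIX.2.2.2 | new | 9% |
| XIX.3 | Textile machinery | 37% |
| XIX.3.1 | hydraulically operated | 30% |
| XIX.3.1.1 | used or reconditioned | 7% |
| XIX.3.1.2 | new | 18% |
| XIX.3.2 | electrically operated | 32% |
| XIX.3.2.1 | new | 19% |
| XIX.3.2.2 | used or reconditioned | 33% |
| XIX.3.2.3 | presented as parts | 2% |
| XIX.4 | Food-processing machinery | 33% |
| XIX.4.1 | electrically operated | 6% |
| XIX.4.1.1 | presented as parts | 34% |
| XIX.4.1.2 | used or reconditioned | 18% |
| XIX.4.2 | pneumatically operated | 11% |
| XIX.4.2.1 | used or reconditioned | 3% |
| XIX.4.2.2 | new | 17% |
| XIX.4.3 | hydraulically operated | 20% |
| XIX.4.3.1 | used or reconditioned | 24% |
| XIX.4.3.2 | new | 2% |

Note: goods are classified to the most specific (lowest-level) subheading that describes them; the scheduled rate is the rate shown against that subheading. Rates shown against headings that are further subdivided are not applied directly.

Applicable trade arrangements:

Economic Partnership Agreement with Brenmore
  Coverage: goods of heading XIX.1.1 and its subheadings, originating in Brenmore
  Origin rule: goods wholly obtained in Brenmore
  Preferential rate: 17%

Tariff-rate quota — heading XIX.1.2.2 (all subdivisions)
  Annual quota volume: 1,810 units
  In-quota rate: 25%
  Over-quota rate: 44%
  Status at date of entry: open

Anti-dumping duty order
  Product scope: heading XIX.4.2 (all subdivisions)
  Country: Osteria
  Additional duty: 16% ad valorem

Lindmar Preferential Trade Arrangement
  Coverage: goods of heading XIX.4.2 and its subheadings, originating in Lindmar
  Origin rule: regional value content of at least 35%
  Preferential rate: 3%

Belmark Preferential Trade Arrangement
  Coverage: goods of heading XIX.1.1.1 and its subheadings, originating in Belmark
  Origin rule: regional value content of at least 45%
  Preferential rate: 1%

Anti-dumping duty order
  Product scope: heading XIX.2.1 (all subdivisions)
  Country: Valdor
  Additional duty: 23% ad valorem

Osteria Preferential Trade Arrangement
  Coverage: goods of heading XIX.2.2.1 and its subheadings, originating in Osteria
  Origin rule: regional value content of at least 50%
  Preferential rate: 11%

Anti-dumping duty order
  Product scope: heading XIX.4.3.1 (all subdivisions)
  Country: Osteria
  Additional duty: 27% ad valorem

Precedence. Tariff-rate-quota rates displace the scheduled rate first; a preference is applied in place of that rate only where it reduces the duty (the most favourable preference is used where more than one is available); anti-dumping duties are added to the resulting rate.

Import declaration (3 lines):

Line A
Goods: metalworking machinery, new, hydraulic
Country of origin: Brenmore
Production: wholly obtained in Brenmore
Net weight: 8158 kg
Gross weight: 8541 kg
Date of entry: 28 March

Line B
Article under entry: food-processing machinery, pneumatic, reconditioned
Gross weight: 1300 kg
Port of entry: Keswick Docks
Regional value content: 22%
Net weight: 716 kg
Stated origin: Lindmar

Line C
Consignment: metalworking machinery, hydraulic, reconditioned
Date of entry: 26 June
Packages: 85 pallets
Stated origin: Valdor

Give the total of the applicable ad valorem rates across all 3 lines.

29%

Line A: metalworking → XIX.1; hydraulic → XIX.1.1; new → XIX.1.1.2. Scheduled 23%. Brenmore agreement on XIX.1.1: wholly obtained → 17% available; preferential 17%. → 17%.
Line B: food-processing → XIX.4; pneumatic → XIX.4.2; reconditioned → XIX.4.2.1. Scheduled 3%. Lindmar agreement on XIX.4.2: RVC < 35%. → 3%.
Line C: metalworking → XIX.1; hydraulic → XIX.1.1; reconditioned → XIX.1.1.3. Scheduled 9%. No special measure applies. → 9%.
Sum: 17% + 3% + 9% = 29%.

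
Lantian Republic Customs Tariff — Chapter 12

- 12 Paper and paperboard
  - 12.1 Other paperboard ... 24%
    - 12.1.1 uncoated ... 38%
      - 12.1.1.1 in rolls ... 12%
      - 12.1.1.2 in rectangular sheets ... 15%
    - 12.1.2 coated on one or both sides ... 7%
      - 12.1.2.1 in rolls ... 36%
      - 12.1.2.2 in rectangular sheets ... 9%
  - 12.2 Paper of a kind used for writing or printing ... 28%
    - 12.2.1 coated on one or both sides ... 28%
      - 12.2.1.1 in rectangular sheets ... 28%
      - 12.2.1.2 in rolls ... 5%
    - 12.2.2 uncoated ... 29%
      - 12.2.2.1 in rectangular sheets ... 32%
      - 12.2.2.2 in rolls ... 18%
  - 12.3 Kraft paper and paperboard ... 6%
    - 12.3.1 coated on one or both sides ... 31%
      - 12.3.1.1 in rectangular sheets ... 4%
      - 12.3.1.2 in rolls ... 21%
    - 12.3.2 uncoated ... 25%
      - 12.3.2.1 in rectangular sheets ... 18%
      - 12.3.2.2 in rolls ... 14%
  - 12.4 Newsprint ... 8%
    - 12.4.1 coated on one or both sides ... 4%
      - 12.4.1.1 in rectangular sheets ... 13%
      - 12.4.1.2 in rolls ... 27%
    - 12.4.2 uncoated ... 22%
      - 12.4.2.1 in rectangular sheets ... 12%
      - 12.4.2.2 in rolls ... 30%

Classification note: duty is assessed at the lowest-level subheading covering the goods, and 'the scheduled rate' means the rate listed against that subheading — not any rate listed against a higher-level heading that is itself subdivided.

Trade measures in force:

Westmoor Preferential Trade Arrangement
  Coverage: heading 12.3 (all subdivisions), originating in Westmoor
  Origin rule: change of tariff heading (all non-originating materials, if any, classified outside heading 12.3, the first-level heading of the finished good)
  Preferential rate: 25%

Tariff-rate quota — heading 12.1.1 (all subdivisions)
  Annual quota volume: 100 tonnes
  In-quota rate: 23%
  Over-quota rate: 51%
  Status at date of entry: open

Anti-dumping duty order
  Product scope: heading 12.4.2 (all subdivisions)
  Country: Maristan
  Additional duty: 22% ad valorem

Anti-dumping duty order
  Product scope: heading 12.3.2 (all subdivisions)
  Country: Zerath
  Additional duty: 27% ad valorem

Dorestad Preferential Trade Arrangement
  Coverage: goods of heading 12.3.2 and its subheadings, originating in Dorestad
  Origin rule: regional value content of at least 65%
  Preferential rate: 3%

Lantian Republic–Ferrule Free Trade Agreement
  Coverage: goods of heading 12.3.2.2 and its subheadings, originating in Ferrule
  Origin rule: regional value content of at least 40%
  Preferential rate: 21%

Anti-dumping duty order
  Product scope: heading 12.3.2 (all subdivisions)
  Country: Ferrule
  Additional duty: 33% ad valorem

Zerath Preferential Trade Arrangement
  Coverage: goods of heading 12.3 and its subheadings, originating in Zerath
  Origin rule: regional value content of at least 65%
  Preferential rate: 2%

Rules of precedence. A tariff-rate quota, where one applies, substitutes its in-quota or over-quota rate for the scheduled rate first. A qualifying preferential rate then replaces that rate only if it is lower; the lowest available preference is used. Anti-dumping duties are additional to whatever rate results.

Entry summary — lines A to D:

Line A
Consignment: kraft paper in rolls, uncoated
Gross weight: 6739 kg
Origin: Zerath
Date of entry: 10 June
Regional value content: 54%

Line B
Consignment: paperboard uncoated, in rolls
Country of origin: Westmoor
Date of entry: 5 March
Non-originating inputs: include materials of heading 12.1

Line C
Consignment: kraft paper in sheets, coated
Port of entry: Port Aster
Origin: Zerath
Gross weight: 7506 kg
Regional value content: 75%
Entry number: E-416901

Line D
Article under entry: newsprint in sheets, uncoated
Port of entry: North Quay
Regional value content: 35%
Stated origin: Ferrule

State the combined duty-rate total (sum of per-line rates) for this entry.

Line A: kraft paper → 12.3; uncoated → 12.3.2; in rolls → 12.3.2.2. Scheduled 14%. Zerath agreement on 12.3: RVC < 65%; anti-dumping (Zerath, 12.3.2): +27%; total 14% + 27% = 41%. → 41%.
Line B: paperboard → 12.1; uncoated → 12.1.1; in rolls → 12.1.1.1. Scheduled 12%. quota on 12.1.1 open → in-quota 23%; Westmoor agreement on 12.3: 12.1.1.1 not covered. → 23%.
Line C: kraft paper → 12.3; coated → 12.3.1; in sheets → 12.3.1.1. Scheduled 4%. Zerath agreement on 12.3: RVC ≥ 65% → 2% available; preferential 2%. → 2%.
Line D: newsprint → 12.4; uncoated → 12.4.2; in sheets → 12.4.2.1. Scheduled 12%. Ferrule agreement on 12.3.2.2: 12.4.2.1 not covered. → 12%.
Sum: 41% + 23% + 2% + 12% = 78%.

78%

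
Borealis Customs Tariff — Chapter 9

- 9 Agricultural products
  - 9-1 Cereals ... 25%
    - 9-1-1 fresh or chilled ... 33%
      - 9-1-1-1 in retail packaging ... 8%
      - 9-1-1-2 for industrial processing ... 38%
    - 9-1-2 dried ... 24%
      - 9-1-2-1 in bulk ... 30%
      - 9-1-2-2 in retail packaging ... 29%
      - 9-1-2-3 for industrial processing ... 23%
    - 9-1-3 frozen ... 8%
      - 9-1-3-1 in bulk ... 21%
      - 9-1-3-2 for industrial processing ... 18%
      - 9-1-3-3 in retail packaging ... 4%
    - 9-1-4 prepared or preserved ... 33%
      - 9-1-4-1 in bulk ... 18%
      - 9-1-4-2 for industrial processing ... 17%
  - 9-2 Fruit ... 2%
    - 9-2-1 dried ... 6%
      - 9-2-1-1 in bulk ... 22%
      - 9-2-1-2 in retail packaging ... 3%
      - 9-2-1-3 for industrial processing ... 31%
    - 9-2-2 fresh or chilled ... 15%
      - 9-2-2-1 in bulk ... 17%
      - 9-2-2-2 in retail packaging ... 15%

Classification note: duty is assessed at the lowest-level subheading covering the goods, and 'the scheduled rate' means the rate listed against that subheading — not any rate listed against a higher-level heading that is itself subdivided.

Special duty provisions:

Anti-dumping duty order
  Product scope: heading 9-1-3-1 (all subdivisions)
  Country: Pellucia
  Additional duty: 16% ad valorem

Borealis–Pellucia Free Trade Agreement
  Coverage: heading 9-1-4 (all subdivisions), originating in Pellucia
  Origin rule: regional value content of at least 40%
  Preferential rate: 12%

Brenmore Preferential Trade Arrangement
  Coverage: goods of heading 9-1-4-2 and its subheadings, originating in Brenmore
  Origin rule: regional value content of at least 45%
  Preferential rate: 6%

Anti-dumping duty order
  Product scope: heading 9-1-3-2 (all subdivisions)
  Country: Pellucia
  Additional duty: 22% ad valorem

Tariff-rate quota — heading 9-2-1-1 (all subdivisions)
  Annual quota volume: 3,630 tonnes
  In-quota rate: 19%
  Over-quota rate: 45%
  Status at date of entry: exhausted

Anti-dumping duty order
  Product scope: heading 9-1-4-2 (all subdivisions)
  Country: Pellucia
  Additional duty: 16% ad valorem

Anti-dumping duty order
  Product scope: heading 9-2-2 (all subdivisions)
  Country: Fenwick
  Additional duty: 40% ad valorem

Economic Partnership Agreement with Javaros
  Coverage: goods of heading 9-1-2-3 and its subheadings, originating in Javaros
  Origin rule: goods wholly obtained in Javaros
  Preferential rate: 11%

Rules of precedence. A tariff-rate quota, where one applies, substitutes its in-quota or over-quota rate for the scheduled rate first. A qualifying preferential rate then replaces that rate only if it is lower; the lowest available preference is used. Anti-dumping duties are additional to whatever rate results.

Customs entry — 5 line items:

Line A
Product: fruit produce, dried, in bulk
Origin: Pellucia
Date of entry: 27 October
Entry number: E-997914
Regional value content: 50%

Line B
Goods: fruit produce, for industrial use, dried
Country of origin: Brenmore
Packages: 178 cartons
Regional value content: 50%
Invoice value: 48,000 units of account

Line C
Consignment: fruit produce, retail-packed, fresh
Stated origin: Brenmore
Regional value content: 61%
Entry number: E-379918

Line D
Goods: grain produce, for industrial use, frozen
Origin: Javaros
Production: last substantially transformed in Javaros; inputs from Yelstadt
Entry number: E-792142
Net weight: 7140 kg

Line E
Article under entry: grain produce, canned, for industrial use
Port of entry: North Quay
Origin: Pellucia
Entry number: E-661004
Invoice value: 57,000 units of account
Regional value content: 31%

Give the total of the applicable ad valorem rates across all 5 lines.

142%

Line A: fruit → 9-2; dried → 9-2-1; in bulk → 9-2-1-1. Scheduled 22%. quota on 9-2-1-1 exhausted → over-quota 45%; Pellucia agreement on 9-1-4: 9-2-1-1 not covered. → 45%.
Line B: fruit → 9-2; dried → 9-2-1; for industrial use → 9-2-1-3. Scheduled 31%. Brenmore agreement on 9-1-4-2: 9-2-1-3 not covered. → 31%.
Line C: fruit → 9-2; fresh → 9-2-2; retail-packed → 9-2-2-2. Scheduled 15%. Brenmore agreement on 9-1-4-2: 9-2-2-2 not covered. → 15%.
Line D: grain → 9-1; frozen → 9-1-3; for industrial use → 9-1-3-2. Scheduled 18%. Javaros agreement on 9-1-2-3: 9-1-3-2 not covered. → 18%.
Line E: grain → 9-1; canned → 9-1-4; for industrial use → 9-1-4-2. Scheduled 17%. Pellucia agreement on 9-1-4: RVC < 40%; anti-dumping (Pellucia, 9-1-4-2): +16%; total 17% + 16% = 33%. → 33%.
Sum: 45% + 31% + 15% + 18% + 33% = 142%.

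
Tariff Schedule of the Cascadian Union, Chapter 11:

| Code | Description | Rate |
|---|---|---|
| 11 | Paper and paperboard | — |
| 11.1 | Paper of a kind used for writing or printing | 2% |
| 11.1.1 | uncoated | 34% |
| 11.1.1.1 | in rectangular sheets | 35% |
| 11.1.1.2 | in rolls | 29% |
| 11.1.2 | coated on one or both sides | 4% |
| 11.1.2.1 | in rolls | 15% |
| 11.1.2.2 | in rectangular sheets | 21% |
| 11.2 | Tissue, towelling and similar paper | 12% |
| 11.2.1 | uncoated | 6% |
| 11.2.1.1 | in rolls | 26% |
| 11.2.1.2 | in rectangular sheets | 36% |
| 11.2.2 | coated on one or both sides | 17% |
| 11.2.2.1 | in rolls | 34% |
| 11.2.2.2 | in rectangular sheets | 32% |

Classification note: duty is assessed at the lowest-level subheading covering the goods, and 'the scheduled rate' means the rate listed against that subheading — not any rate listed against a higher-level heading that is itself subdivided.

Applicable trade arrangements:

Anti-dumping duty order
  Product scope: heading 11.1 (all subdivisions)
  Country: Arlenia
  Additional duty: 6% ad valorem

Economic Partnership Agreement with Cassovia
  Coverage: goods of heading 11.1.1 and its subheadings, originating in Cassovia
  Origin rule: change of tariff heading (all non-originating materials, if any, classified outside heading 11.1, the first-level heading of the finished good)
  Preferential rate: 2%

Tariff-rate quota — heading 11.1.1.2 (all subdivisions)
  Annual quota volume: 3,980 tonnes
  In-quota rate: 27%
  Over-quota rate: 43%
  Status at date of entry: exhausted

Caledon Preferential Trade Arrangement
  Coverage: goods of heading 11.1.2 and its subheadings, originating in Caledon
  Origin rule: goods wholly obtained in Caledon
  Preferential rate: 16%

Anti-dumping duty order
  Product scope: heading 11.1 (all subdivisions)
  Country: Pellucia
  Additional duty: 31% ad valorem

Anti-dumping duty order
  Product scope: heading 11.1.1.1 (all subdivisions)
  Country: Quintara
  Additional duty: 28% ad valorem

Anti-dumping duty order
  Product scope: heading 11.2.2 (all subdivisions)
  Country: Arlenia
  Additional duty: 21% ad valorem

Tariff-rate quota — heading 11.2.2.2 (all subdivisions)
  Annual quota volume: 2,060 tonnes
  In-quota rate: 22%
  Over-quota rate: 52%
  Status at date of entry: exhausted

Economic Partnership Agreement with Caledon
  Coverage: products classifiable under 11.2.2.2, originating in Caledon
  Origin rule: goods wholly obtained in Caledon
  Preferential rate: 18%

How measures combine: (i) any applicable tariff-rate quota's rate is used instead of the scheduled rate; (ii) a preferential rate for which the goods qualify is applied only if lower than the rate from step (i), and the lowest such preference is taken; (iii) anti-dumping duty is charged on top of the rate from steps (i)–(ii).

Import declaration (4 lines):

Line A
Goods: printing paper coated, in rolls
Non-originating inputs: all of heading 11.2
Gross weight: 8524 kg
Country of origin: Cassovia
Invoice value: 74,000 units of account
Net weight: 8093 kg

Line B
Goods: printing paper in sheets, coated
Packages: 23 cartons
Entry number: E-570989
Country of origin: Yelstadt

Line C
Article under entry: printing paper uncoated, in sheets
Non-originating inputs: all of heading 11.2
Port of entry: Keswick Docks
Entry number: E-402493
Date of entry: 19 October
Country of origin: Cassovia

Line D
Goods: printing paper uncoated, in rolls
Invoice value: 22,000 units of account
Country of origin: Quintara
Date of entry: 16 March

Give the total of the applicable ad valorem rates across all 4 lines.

Line A: printing paper → 11.1; coated → 11.1.2; in rolls → 11.1.2.1. Scheduled 15%. Cassovia agreement on 11.1.1: 11.1.2.1 not covered. → 15%.
Line B: printing paper → 11.1; coated → 11.1.2; in sheets → 11.1.2.2. Scheduled 21%. No special measure applies. → 21%.
Line C: printing paper → 11.1; uncoated → 11.1.1; in sheets → 11.1.1.1. Scheduled 35%. Cassovia agreement on 11.1.1: CTH met → 2% available; preferential 2%. → 2%.
Line D: printing paper → 11.1; uncoated → 11.1.1; in rolls → 11.1.1.2. Scheduled 29%. quota on 11.1.1.2 exhausted → over-quota 43%. → 43%.
Sum: 15% + 21% + 2% + 43% = 81%.

81%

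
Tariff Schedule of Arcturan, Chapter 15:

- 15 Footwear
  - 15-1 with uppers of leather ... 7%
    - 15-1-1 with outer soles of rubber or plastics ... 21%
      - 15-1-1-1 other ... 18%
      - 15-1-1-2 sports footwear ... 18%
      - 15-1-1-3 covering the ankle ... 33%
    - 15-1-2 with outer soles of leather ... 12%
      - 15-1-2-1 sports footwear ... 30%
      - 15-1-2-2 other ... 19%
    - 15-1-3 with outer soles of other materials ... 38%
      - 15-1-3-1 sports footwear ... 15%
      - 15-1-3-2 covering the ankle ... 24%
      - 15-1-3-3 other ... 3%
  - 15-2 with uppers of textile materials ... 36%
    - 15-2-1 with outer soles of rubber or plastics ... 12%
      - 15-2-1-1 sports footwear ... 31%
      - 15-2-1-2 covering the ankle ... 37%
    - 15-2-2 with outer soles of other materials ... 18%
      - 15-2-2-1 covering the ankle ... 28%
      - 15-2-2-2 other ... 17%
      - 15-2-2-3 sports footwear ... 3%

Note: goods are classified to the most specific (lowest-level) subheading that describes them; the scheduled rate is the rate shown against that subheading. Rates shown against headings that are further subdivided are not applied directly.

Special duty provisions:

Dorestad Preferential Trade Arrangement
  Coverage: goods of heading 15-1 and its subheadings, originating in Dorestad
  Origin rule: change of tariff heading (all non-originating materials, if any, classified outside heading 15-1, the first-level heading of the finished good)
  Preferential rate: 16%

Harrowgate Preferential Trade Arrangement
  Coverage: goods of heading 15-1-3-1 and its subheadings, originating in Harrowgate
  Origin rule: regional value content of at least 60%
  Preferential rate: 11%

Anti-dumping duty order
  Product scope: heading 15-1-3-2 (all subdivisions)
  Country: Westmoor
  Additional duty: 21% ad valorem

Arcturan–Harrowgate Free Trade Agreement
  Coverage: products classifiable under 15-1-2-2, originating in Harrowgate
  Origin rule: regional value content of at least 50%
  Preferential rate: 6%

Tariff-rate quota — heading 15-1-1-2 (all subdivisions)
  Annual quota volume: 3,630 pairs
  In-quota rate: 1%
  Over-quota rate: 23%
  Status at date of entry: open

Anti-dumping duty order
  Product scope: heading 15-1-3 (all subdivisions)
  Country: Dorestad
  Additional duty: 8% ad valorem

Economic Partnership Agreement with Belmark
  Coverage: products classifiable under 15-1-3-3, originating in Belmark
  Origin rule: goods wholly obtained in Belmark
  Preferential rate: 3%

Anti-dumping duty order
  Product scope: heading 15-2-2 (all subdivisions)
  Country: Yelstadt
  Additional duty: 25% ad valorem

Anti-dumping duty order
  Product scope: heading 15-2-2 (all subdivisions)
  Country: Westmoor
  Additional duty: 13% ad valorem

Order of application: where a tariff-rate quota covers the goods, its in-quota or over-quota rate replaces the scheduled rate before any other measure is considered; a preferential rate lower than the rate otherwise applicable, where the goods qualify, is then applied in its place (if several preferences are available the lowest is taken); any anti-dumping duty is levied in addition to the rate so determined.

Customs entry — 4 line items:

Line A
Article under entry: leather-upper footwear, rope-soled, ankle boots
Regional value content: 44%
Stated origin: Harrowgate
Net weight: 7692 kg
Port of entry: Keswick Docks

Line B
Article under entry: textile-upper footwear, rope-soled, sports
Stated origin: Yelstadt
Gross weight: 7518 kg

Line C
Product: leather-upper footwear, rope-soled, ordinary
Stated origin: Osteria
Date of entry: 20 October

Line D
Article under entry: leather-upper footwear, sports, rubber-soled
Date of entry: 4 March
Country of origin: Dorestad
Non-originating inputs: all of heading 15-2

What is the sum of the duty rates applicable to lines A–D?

Line A: leather-upper → 15-1; rope-soled → 15-1-3; ankle boots → 15-1-3-2. Scheduled 24%. Harrowgate agreement on 15-1-3-1: 15-1-3-2 not covered; Harrowgate agreement on 15-1-2-2: 15-1-3-2 not covered. → 24%.
Line B: textile-upper → 15-2; rope-soled → 15-2-2; sports → 15-2-2-3. Scheduled 3%. anti-dumping (Yelstadt, 15-2-2): +25%; total 3% + 25% = 28%. → 28%.
Line C: leather-upper → 15-1; rope-soled → 15-1-3; ordinary → 15-1-3-3. Scheduled 3%. No special measure applies. → 3%.
Line D: leather-upper → 15-1; rubber-soled → 15-1-1; sports → 15-1-1-2. Scheduled 18%. quota on 15-1-1-2 open → in-quota 1%; Dorestad agreement on 15-1: CTH met → 16% available; preference 16% not lower than 1% → no reduction. → 1%.
Sum: 24% + 28% + 3% + 1% = 56%.

56%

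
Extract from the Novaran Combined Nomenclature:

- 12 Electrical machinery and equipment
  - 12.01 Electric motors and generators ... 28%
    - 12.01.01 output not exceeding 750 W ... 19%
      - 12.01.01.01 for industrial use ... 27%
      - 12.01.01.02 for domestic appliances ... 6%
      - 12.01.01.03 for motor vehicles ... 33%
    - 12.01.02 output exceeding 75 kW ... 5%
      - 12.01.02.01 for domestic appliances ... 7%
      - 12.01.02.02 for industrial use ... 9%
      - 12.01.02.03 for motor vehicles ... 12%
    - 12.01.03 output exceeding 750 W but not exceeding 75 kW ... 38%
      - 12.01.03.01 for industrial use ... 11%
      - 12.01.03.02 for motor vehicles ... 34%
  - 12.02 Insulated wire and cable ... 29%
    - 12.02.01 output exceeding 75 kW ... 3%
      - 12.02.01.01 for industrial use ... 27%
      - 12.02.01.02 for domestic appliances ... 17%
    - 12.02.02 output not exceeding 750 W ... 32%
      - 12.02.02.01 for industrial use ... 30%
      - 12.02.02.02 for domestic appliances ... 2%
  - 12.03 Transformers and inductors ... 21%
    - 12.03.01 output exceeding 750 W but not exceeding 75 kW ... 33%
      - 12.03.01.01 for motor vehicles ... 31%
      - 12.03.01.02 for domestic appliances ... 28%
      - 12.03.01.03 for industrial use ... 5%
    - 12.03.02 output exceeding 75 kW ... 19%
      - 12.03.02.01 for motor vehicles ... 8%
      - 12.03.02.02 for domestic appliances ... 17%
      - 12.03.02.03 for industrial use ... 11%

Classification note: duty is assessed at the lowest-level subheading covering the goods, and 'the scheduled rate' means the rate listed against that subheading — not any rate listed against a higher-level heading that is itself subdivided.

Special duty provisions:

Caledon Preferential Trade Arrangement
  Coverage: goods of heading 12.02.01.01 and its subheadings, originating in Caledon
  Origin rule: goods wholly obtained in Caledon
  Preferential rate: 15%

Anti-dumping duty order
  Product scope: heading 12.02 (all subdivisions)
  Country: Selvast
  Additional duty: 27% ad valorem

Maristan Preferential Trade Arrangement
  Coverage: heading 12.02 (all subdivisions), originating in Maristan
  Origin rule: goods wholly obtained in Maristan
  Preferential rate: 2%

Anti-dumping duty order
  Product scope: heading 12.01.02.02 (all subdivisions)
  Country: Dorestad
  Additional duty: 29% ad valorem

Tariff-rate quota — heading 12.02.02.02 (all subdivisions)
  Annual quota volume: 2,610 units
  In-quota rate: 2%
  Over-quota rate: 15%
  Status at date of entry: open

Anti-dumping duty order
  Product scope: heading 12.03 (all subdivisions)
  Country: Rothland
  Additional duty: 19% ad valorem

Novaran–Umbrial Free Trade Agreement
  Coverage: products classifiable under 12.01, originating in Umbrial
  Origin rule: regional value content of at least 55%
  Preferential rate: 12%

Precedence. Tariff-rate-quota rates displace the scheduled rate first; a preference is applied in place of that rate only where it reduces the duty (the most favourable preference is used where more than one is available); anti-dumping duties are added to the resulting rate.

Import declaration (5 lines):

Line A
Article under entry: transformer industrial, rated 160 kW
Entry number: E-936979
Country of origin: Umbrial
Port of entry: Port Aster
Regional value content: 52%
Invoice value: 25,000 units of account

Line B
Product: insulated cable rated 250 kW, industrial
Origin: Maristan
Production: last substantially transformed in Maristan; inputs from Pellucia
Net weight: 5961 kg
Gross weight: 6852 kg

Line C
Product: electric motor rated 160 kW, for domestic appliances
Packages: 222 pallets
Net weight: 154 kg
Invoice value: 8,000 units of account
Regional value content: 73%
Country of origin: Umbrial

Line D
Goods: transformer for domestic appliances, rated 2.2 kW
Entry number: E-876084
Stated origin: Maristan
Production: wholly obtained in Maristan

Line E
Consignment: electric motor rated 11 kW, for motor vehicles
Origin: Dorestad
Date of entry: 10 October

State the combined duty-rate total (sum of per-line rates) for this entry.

Line A: transformer → 12.03; rated 160 kW → 12.03.02; industrial → 12.03.02.03. Scheduled 11%. Umbrial agreement on 12.01: 12.03.02.03 not covered. → 11%.
Line B: insulated cable → 12.02; rated 250 kW → 12.02.01; industrial → 12.02.01.01. Scheduled 27%. Maristan agreement on 12.02: not wholly obtained. → 27%.
Line C: electric motor → 12.01; rated 160 kW → 12.01.02; for domestic appliances → 12.01.02.01. Scheduled 7%. Umbrial agreement on 12.01: RVC ≥ 55% → 12% available; preference 12% not lower than 7% → no reduction. → 7%.
Line D: transformer → 12.03; rated 2.2 kW → 12.03.01; for domestic appliances → 12.03.01.02. Scheduled 28%. Maristan agreement on 12.02: 12.03.01.02 not covered. → 28%.
Line E: electric motor → 12.01; rated 11 kW → 12.01.03; for motor vehicles → 12.01.03.02. Scheduled 34%. No special measure applies. → 34%.
Sum: 11% + 27% + 7% + 28% + 34% = 107%.

107%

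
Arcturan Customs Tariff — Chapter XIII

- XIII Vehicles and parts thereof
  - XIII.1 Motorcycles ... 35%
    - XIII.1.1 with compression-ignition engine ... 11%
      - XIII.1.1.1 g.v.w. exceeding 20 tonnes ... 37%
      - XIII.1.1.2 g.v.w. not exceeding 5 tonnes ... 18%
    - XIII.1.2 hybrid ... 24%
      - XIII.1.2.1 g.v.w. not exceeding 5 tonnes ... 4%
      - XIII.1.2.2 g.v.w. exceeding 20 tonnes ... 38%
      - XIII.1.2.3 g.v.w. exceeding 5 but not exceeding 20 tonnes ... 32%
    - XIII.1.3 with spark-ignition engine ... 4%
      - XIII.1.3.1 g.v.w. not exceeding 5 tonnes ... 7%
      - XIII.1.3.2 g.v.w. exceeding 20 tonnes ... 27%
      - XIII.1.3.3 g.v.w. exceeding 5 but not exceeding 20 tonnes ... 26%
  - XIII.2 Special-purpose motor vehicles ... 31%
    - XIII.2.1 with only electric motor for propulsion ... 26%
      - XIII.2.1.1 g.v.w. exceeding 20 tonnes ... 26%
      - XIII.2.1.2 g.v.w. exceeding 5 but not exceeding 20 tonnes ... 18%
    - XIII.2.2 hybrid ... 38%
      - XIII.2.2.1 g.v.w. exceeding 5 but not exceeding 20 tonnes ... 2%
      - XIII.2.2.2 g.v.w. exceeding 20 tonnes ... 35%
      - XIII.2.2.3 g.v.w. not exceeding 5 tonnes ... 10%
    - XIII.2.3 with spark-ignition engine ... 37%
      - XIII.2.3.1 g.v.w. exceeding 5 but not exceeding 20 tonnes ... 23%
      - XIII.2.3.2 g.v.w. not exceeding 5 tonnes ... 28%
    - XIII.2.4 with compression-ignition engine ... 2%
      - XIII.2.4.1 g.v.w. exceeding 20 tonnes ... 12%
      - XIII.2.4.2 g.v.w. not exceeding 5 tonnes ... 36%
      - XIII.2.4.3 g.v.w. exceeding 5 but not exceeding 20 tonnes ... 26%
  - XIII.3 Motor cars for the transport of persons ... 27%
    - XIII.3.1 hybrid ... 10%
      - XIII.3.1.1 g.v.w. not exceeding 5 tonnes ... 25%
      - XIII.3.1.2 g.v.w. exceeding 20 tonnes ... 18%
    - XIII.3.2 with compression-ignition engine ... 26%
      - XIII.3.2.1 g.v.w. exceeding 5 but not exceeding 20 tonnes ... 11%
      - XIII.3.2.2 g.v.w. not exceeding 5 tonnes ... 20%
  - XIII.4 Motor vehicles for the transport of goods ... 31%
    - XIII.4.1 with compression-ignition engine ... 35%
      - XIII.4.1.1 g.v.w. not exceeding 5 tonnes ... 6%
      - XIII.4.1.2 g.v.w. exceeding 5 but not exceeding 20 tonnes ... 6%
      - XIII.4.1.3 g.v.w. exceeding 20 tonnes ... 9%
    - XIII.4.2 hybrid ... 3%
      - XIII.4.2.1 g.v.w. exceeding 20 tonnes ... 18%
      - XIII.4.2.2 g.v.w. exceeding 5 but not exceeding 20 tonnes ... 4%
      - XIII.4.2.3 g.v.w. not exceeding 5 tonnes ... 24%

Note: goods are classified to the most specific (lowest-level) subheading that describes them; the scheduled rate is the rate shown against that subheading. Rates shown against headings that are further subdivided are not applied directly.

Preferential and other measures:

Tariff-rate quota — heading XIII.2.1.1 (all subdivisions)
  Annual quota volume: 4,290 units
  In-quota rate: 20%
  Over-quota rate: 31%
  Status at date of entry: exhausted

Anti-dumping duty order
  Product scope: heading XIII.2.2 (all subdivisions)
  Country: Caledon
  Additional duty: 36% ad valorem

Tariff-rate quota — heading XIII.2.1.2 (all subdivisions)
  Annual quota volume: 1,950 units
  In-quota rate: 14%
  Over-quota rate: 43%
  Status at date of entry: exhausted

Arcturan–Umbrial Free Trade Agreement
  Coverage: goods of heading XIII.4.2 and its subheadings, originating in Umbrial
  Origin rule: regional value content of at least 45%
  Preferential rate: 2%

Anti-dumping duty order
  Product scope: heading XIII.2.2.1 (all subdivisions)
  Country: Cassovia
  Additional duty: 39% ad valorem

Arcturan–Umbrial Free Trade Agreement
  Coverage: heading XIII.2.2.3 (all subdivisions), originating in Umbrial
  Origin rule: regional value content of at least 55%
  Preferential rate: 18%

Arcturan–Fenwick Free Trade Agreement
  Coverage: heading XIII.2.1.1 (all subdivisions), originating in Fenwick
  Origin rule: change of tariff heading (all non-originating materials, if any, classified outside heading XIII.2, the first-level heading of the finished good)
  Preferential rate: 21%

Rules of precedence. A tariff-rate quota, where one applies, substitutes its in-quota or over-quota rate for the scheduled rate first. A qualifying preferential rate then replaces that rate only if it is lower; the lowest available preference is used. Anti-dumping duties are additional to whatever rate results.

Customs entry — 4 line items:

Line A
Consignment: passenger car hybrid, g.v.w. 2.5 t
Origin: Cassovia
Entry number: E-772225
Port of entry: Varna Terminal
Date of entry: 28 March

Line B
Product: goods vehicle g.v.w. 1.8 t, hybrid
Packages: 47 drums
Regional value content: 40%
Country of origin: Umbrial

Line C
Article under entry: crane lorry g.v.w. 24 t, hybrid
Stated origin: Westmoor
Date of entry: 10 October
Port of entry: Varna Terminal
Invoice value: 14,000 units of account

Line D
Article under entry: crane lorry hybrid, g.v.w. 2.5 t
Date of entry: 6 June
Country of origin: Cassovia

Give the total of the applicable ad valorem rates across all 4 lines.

Line A: passenger car → XIII.3; hybrid → XIII.3.1; g.v.w. 2.5 t → XIII.3.1.1. Scheduled 25%. No special measure applies. → 25%.
Line B: goods vehicle → XIII.4; hybrid → XIII.4.2; g.v.w. 1.8 t → XIII.4.2.3. Scheduled 24%. Umbrial agreement on XIII.4.2: RVC < 45%; Umbrial agreement on XIII.2.2.3: XIII.4.2.3 not covered. → 24%.
Line C: crane lorry → XIII.2; hybrid → XIII.2.2; g.v.w. 24 t → XIII.2.2.2. Scheduled 35%. No special measure applies. → 35%.
Line D: crane lorry → XIII.2; hybrid → XIII.2.2; g.v.w. 2.5 t → XIII.2.2.3. Scheduled 10%. No special measure applies. → 10%.
Sum: 25% + 24% + 35% + 10% = 94%.

94%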